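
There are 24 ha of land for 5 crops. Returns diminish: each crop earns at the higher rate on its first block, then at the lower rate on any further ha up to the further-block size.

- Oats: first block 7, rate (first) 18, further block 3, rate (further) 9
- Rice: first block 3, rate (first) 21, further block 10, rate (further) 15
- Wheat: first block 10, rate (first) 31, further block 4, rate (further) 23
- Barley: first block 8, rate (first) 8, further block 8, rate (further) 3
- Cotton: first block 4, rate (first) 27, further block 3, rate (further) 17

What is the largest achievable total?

627

Order all 10 blocks by rate: Wheat/T1 31 > Cotton/T1 27 > Wheat/T2 23 > Rice/T1 21 > Oats/T1 18 > Cotton/T2 17 > Rice/T2 15 > Oats/T2 9 > Barley/T1 8 > Barley/T2 3.
Fill Wheat T1 block (10 at 31) — 14 left.
Fill Cotton T1 block (4 at 27) — 10 left.
Wheat T2 at 23: fill all 4 — 6 left.
Rice/T1 (21): +3 — 3 left.
3 remain; put them into Oats T1 at 18.
Total = 31×10 + 27×4 + 23×4 + 21×3 + 18×3 = 627.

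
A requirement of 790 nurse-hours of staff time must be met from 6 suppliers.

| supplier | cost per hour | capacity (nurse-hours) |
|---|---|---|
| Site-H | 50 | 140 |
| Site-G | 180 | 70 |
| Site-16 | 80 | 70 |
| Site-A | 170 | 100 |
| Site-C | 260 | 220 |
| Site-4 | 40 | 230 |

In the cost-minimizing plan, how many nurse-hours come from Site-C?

Cheapest first:
Take 230 from Site-4 at 40 → need 560 more.
Site-H (50): use full 140 → 420 nurse-hours to go.
Take 70 from Site-16 at 80 → need 350 more.
Site-A (170): use full 100 → 250 nurse-hours to go.
Site-G (180): use full 70 → 180 nurse-hours to go.
Site-C at 260: take 180 of its 220 → requirement met.

180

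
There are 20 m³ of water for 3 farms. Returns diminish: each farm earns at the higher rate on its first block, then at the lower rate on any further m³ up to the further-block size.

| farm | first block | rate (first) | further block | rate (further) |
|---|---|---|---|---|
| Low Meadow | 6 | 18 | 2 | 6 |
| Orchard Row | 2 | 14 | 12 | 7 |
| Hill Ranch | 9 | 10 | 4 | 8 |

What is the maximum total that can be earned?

Rank every tier by rate: Low Meadow/T1 18 > Orchard Row/T1 14 > Hill Ranch/T1 10 > Hill Ranch/T2 8 > Orchard Row/T2 7 > Low Meadow/T2 6.
Low Meadow T1 at 18: fill all 6 → 14 left.
Orchard Row T1 at 14: fill all 2 → 12 left.
Hill Ranch/T1 (10): +9 → 3 left.
Hill Ranch T2 at 8: only 3 left, fill 3.
Total = 18×6 + 14×2 + 10×9 + 8×3 = 250.

250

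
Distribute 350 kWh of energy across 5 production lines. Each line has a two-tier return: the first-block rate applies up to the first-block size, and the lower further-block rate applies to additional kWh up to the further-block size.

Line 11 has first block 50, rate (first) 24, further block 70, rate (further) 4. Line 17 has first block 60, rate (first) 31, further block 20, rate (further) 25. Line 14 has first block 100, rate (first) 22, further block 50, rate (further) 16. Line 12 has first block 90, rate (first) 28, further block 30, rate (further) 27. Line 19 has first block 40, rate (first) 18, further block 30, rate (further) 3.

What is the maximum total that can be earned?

9090

Rank every tier by rate: Line 17/T1 31 > Line 12/T1 28 > Line 12/T2 27 > Line 17/T2 25 > Line 11/T1 24 > Line 14/T1 22 > Line 19/T1 18 > Line 14/T2 16 > Line 11/T2 4 > Line 19/T2 3.
Line 17/T1 (31): +60 → 290 left.
Line 12/T1 (28): +90 → 200 left.
Line 12 T2 at 27: fill all 30 → 170 left.
Fill Line 17 T2 block (20 at 25) → 150 left.
Line 11 T1 at 24: fill all 50 → 100 left.
Fill Line 14 T1 block (100 at 22) → 0 left.
Total = 31×60 + 28×90 + 27×30 + 25×20 + 24×50 + 22×100 = 9090.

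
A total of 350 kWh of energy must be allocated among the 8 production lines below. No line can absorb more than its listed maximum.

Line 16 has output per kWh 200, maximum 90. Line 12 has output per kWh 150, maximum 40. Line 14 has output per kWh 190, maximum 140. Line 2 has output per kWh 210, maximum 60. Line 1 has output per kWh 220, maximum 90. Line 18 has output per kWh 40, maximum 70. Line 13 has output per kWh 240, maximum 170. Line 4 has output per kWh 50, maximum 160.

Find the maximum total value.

79200

Order the production lines by output per kWh: Line 13 240 > Line 1 220 > Line 2 210 > Line 16 200 > Line 14 190 > Line 12 150 > Line 4 50 > Line 18 40.
Line 13: +170 to 170 (cap) — 180 left.
Give Line 1 90 to hit its cap of 90 — 90 left.
Line 2 takes 60 to reach its cap of 60 — 30 left.
Only 30 left; Line 16 takes them to reach 30.
Total = 200×30 + 210×60 + 220×90 + 240×170 = 79200.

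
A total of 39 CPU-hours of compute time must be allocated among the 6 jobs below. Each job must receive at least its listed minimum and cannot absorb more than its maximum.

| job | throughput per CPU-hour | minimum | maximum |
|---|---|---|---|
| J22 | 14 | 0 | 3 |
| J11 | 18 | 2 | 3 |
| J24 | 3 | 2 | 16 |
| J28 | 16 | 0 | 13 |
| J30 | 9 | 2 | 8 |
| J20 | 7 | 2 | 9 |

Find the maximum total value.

Meeting every minimum uses 0+2+2+0+2+2 = 8 CPU-hours, leaving 31.
Rank by throughput per CPU-hour: J11 18 > J28 16 > J22 14 > J30 9 > J20 7 > J24 3.
J11: +1 to 3 (cap) — 30 left.
J28 takes 13 more to reach its cap of 13 — 17 left.
Give J22 3 more to hit its cap of 3 — 14 left.
J30: +6 to 8 (cap) — 8 left.
Give J20 7 more to hit its cap of 9 — 1 left.
Only 1 left; J24 takes them to reach 3.
Total = 14×3 + 18×3 + 3×3 + 16×13 + 9×8 + 7×9 = 448.

448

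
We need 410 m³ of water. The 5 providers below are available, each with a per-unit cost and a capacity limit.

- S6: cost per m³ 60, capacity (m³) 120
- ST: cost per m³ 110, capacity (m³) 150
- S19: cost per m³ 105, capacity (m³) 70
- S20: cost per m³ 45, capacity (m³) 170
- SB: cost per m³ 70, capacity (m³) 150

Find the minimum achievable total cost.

23250

Use providers in increasing cost order.
S20 (45): use full 170 — 240 m³ to go.
S6 at 60: take all 120 m³ — 120 still needed.
SB (70): take the remaining 120 — done.
S19, ST: unused.
Cost = 170×45 + 120×60 + 120×70 = 23250.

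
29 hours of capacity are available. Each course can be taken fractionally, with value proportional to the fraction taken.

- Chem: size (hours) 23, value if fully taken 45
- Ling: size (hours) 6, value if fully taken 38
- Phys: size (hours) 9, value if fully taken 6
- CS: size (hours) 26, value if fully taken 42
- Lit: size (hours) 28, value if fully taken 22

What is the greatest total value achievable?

83

Sort by value density: Ling 38/6≈6.33, Chem 45/23≈1.96, CS 42/26≈1.62, Lit 22/28≈0.786, Phys 6/9≈0.667.
Ling: take in full, 6 hours for value 38 ; 23 left.
All 23 hours of Chem fit (value 45) ; 0 remain.
Total value = 83.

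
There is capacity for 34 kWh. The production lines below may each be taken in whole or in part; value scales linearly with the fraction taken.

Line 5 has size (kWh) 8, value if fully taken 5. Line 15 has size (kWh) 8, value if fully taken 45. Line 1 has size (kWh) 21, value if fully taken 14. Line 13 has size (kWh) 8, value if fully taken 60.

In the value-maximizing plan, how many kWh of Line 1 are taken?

Best value per unit of size first: Line 13 60/8≈7.5, Line 15 45/8≈5.62, Line 1 14/21≈0.667, Line 5 5/8≈0.625.
All 8 kWh of Line 13 fit (value 60) → 26 remain.
Take all of Line 15 (8 kWh, value 45) → 18 kWh left.
Fill the last 18 kWh with part of Line 1: 18/21 of it earns 12.

18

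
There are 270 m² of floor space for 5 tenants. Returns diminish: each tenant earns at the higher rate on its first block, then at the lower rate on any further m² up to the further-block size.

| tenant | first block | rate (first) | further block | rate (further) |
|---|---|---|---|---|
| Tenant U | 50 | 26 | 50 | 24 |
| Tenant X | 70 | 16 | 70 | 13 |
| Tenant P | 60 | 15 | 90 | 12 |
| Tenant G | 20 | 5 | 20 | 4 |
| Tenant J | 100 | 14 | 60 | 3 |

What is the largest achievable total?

5080

Order all 10 blocks by rate: Tenant U/first 26 > Tenant U/second 24 > Tenant X/first 16 > Tenant P/first 15 > Tenant J/first 14 > Tenant X/second 13 > Tenant P/second 12 > Tenant G/first 5 > Tenant G/second 4 > Tenant J/second 3.
Tenant U first at 26: fill all 50 ; 220 left.
Tenant U second at 24: fill all 50 ; 170 left.
Tenant X/first (16): +70 ; 100 left.
Tenant P/first (15): +60 ; 40 left.
Tenant J first at 14: only 40 left, fill 40.
Total = 26×50 + 24×50 + 16×70 + 15×60 + 14×40 = 5080.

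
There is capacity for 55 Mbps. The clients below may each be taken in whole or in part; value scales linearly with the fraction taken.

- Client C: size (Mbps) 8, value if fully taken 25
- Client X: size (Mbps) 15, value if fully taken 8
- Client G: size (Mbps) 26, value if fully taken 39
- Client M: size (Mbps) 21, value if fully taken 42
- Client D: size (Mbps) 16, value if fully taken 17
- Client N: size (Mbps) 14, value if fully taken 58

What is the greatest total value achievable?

Sort by value density: Client N 58/14≈4.14, Client C 25/8≈3.12, Client M 42/21≈2, Client G 39/26≈1.5, Client D 17/16≈1.06, Client X 8/15≈0.533.
Take all of Client N (14 Mbps, value 58) ; 41 Mbps left.
Client C: take in full, 8 Mbps for value 25 ; 33 left.
Client M: take in full, 21 Mbps for value 42 ; 12 left.
12 Mbps left: a 12/26 share of Client G gives 39×12/26 = 18.
Total value = 143.

143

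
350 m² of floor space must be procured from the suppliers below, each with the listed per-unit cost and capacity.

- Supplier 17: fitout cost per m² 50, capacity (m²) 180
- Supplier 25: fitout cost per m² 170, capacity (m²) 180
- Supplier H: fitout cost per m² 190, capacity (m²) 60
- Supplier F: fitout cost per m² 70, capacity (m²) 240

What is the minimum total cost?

Cheapest first:
Supplier 17 at 50: take all 180 m² → 170 still needed.
Take 170 from Supplier F at 70 to finish.
Supplier 25, Supplier H: unused.
Cost = 180×50 + 170×70 = 20900.

20900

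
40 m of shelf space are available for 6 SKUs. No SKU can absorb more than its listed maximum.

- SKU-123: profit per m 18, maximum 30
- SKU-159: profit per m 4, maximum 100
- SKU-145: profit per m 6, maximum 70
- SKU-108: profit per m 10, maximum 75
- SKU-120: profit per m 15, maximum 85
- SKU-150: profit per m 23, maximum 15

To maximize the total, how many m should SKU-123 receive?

Order the SKUs by profit per m: SKU-150 23 > SKU-123 18 > SKU-120 15 > SKU-108 10 > SKU-145 6 > SKU-159 4.
SKU-150 takes 15 to reach its cap of 15 ; 25 left.
SKU-123 has room for 30 but only 25 remain, so it gets 25.

25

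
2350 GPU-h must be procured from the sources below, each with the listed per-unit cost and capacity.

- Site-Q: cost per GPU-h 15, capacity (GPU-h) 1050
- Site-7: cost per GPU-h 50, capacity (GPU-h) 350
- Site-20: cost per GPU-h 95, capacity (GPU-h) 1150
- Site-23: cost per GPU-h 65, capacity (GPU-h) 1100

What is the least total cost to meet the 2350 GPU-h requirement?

Cheapest first:
Take 1050 from Site-Q at 15 — need 1300 more.
Site-7 (50): use full 350 — 950 GPU-h to go.
Site-23 (65): take the remaining 950 — done.
Site-20: unused.
Cost = 1050×15 + 350×50 + 950×65 = 95000.

95000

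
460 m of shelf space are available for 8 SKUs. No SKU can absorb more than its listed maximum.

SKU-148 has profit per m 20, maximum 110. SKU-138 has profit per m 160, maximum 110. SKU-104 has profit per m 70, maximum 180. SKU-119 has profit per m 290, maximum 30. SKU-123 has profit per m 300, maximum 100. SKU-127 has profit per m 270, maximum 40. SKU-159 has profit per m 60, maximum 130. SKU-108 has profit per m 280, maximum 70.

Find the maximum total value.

Highest profit per m first: SKU-123 300 > SKU-119 290 > SKU-108 280 > SKU-127 270 > SKU-138 160 > SKU-104 70 > SKU-159 60 > SKU-148 20.
SKU-123 takes 100 to reach its cap of 100 ; 360 left.
SKU-119: +30 to 30 (cap) ; 330 left.
SKU-108 takes 70 to reach its cap of 70 ; 260 left.
Give SKU-127 40 to hit its cap of 40 ; 220 left.
SKU-138 takes 110 to reach its cap of 110 ; 110 left.
Only 110 left; SKU-104 takes them to reach 110.
Total = 160×110 + 70×110 + 290×30 + 300×100 + 270×40 + 280×70 = 94400.

94400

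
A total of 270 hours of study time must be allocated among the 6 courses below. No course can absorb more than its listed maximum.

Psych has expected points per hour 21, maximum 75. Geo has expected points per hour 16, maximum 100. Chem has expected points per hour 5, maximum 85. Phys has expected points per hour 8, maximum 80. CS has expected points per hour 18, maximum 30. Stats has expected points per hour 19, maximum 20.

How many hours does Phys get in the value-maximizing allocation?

45

Highest expected points per hour first: Psych 21 > Stats 19 > CS 18 > Geo 16 > Phys 8 > Chem 5.
Psych takes 75 to reach its cap of 75 ; 195 left.
Stats: +20 to 20 (cap) ; 175 left.
CS takes 30 to reach its cap of 30 ; 145 left.
Geo: +100 to 100 (cap) ; 45 left.
Phys: +45 (room for 80) → 45. Pool exhausted.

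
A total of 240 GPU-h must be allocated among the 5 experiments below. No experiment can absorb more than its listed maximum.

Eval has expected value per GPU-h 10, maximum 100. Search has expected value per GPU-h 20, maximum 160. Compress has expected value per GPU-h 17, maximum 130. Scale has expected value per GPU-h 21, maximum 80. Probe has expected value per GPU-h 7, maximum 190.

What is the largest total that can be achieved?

4880

Highest expected value per GPU-h first: Scale 21 > Search 20 > Compress 17 > Eval 10 > Probe 7.
Give Scale 80 to hit its cap of 80 ; 160 left.
Search: +160 to 160 (cap) ; 0 left.
Total = 20×160 + 21×80 = 4880.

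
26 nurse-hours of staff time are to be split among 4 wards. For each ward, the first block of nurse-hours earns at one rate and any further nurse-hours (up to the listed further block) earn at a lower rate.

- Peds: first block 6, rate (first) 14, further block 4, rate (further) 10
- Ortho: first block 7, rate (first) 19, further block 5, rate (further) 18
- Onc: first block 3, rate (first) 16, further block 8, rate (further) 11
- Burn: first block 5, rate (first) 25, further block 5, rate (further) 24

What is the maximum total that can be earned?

530

Treat each block as its own option and order by rate: Burn/tier1 25 > Burn/tier2 24 > Ortho/tier1 19 > Ortho/tier2 18 > Onc/tier1 16 > Peds/tier1 14 > Onc/tier2 11 > Peds/tier2 10.
Fill Burn tier1 block (5 at 25) — 21 left.
Fill Burn tier2 block (5 at 24) — 16 left.
Ortho/tier1 (19): +7 — 9 left.
Fill Ortho tier2 block (5 at 18) — 4 left.
Onc/tier1 (16): +3 — 1 left.
Peds tier1 at 14: only 1 left, fill 1.
Total = 25×5 + 24×5 + 19×7 + 18×5 + 16×3 + 14×1 = 530.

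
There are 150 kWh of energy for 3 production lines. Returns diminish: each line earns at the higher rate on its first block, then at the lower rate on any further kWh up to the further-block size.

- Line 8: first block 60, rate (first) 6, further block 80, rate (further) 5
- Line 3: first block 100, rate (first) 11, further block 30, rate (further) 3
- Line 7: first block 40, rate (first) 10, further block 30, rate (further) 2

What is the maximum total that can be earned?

Treat each block as its own option and order by rate: Line 3/first 11 > Line 7/first 10 > Line 8/first 6 > Line 8/second 5 > Line 3/second 3 > Line 7/second 2.
Line 3/first (11): +100 — 50 left.
Fill Line 7 first block (40 at 10) — 10 left.
Line 8/first: +10 of 60 at 6; pool empty.
Total = 11×100 + 10×40 + 6×10 = 1560.

1560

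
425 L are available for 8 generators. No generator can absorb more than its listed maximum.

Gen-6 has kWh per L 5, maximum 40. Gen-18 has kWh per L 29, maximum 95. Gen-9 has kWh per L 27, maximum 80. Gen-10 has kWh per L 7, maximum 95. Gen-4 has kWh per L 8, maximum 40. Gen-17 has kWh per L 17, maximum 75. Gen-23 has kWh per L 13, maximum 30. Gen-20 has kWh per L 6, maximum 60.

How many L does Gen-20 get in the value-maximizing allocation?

Highest kWh per L first: Gen-18 29 > Gen-9 27 > Gen-17 17 > Gen-23 13 > Gen-4 8 > Gen-10 7 > Gen-20 6 > Gen-6 5.
Gen-18 takes 95 to reach its cap of 95 — 330 left.
Give Gen-9 80 to hit its cap of 80 — 250 left.
Gen-17 takes 75 to reach its cap of 75 — 175 left.
Gen-23: +30 to 30 (cap) — 145 left.
Gen-4: +40 to 40 (cap) — 105 left.
Give Gen-10 95 to hit its cap of 95 — 10 left.
Gen-20 has room for 60 but only 10 remain, so it gets 10.

10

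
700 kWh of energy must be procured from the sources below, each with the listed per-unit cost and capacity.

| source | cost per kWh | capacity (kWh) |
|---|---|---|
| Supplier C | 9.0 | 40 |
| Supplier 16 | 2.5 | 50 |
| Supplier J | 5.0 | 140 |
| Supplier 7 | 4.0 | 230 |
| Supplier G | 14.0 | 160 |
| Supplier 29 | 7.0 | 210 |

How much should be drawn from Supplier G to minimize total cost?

30

Cheapest first:
Take 50 from Supplier 16 at 2.5 ; need 650 more.
Supplier 7 at 4.0: take all 230 kWh ; 420 still needed.
Take 140 from Supplier J at 5.0 ; need 280 more.
Take 210 from Supplier 29 at 7.0 ; need 70 more.
Supplier C (9.0): use full 40 ; 30 kWh to go.
Supplier G at 14.0: take 30 of its 160 ; requirement met.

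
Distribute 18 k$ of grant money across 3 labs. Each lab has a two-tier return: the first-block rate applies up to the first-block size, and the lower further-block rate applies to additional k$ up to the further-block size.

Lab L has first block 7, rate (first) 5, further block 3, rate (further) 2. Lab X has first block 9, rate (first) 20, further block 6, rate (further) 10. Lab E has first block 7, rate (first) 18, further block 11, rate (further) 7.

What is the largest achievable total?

326

Treat each block as its own option and order by rate: Lab X/tier1 20 > Lab E/tier1 18 > Lab X/tier2 10 > Lab E/tier2 7 > Lab L/tier1 5 > Lab L/tier2 2.
Fill Lab X tier1 block (9 at 20) — 9 left.
Lab E tier1 at 18: fill all 7 — 2 left.
Lab X tier2 at 10: only 2 left, fill 2.
Total = 20×9 + 18×7 + 10×2 = 326.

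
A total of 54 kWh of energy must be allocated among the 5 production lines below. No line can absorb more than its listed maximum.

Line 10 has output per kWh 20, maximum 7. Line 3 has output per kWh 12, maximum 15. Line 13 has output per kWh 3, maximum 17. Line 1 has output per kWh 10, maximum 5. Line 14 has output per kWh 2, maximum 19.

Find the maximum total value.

Rank by output per kWh: Line 10 20 > Line 3 12 > Line 1 10 > Line 13 3 > Line 14 2.
Give Line 10 7 to hit its cap of 7 ; 47 left.
Give Line 3 15 to hit its cap of 15 ; 32 left.
Line 1 takes 5 to reach its cap of 5 ; 27 left.
Line 13: +17 to 17 (cap) ; 10 left.
Only 10 left; Line 14 takes them to reach 10.
Total = 20×7 + 12×15 + 3×17 + 10×5 + 2×10 = 441.

441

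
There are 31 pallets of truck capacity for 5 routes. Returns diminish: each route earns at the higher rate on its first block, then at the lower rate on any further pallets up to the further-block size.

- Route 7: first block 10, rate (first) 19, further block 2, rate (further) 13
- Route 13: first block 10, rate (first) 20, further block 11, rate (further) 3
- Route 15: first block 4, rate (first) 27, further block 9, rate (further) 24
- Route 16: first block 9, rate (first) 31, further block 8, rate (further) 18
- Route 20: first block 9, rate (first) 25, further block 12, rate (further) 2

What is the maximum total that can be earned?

828

Order all 10 blocks by rate: Route 16/T1 31 > Route 15/T1 27 > Route 20/T1 25 > Route 15/T2 24 > Route 13/T1 20 > Route 7/T1 19 > Route 16/T2 18 > Route 7/T2 13 > Route 13/T2 3 > Route 20/T2 2.
Route 16 T1 at 31: fill all 9 → 22 left.
Fill Route 15 T1 block (4 at 27) → 18 left.
Route 20 T1 at 25: fill all 9 → 9 left.
Route 15 T2 at 24: fill all 9 → 0 left.
Total = 31×9 + 27×4 + 25×9 + 24×9 = 828.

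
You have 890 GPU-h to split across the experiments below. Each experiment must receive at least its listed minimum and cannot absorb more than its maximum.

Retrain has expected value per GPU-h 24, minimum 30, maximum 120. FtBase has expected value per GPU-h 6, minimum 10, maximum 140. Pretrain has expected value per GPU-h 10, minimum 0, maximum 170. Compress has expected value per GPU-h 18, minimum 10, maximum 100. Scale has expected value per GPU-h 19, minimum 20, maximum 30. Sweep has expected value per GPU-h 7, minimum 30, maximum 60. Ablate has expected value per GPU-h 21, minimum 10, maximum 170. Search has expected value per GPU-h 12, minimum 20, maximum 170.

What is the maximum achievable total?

Meeting every minimum uses 30+10+0+10+20+30+10+20 = 130 GPU-h, leaving 760.
Order the experiments by expected value per GPU-h: Retrain 24 > Ablate 21 > Scale 19 > Compress 18 > Search 12 > Pretrain 10 > Sweep 7 > FtBase 6.
Retrain takes 90 more to reach its cap of 120 → 670 left.
Ablate takes 160 more to reach its cap of 170 → 510 left.
Scale takes 10 more to reach its cap of 30 → 500 left.
Give Compress 90 more to hit its cap of 100 → 410 left.
Give Search 150 more to hit its cap of 170 → 260 left.
Pretrain takes 170 more to reach its cap of 170 → 90 left.
Sweep: +30 to 60 (cap) → 60 left.
FtBase has room for 130 more but only 60 remain, so it gets 70.
Total = 24×120 + 6×70 + 10×170 + 18×100 + 19×30 + 7×60 + 21×170 + 12×170 = 13400.

13400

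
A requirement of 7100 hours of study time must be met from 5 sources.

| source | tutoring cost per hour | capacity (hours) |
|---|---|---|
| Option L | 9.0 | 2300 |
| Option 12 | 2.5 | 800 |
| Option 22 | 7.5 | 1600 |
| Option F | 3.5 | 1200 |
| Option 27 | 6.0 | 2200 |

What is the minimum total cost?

Fill from the cheapest source first.
Take 800 from Option 12 at 2.5 ; need 6300 more.
Option F (3.5): use full 1200 ; 5100 hours to go.
Option 27 (6.0): use full 2200 ; 2900 hours to go.
Take 1600 from Option 22 at 7.5 ; need 1300 more.
Take 1300 from Option L at 9.0 to finish.
Cost = 800×2.5 + 1200×3.5 + 2200×6.0 + 1600×7.5 + 1300×9.0 = 43100.

43100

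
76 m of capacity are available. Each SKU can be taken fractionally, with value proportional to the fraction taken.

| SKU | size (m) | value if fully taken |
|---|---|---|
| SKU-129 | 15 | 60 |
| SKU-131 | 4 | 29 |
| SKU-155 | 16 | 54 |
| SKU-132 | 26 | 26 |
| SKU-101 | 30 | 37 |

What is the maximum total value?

Best value per unit of size first: SKU-131 29/4≈7.25, SKU-129 60/15≈4, SKU-155 54/16≈3.38, SKU-101 37/30≈1.23, SKU-132 26/26≈1.
All 4 m of SKU-131 fit (value 29) → 72 remain.
All 15 m of SKU-129 fit (value 60) → 57 remain.
All 16 m of SKU-155 fit (value 54) → 41 remain.
SKU-101: take in full, 30 m for value 37 → 11 left.
Only 11 m remain; take 11/26 of SKU-132 for value 26×11/26 = 11.
Total value = 191.

191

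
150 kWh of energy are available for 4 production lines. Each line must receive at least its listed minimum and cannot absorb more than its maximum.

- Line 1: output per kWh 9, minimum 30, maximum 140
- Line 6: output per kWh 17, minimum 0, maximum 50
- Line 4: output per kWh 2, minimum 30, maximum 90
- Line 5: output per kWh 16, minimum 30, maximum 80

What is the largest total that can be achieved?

1820

Meeting every minimum uses 30+0+30+30 = 90 kWh, leaving 60.
Rank by output per kWh: Line 6 17 > Line 5 16 > Line 1 9 > Line 4 2.
Line 6: +50 to 50 (cap) ; 10 left.
Line 5: +10 (room for 50) → 40. Pool exhausted.
Total = 9×30 + 17×50 + 2×30 + 16×40 = 1820.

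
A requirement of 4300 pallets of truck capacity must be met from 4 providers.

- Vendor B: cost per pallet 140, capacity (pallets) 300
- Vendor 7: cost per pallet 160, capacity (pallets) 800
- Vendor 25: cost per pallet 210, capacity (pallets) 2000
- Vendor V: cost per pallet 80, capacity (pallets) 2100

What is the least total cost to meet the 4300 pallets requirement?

569000

Cheapest first:
Vendor V (80): use full 2100 — 2200 pallets to go.
Vendor B at 140: take all 300 pallets — 1900 still needed.
Take 800 from Vendor 7 at 160 — need 1100 more.
Vendor 25 at 210: take 1100 of its 2000 — requirement met.
Cost = 2100×80 + 300×140 + 800×160 + 1100×210 = 569000.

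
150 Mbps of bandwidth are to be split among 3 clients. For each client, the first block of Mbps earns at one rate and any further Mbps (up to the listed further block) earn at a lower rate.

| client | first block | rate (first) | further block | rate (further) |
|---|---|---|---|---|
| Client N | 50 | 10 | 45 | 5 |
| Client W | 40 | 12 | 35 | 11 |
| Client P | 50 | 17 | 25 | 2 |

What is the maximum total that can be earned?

Rank every tier by rate: Client P/first 17 > Client W/first 12 > Client W/second 11 > Client N/first 10 > Client N/second 5 > Client P/second 2.
Client P first at 17: fill all 50 ; 100 left.
Fill Client W first block (40 at 12) ; 60 left.
Client W second at 11: fill all 35 ; 25 left.
Client N first at 10: only 25 left, fill 25.
Total = 17×50 + 12×40 + 11×35 + 10×25 = 1965.

1965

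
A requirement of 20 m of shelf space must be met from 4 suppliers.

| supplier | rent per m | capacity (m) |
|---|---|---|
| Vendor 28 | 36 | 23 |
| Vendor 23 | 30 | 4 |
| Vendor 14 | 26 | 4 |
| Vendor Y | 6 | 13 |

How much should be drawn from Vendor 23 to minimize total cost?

Fill from the cheapest supplier first.
Vendor Y at 6: take all 13 m → 7 still needed.
Vendor 14 at 26: take all 4 m → 3 still needed.
Vendor 23 (30): take the remaining 3 → done.
Vendor 28: unused.

3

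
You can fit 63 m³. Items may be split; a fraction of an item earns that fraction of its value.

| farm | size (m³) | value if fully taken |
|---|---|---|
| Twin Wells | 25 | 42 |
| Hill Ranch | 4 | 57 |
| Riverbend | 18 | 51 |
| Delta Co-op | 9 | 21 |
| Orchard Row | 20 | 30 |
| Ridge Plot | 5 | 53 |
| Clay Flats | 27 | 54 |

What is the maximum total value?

236

Sort by value density: Hill Ranch 57/4≈14.2, Ridge Plot 53/5≈10.6, Riverbend 51/18≈2.83, Delta Co-op 21/9≈2.33, Clay Flats 54/27≈2, Twin Wells 42/25≈1.68, Orchard Row 30/20≈1.5.
Take all of Hill Ranch (4 m³, value 57) ; 59 m³ left.
All 5 m³ of Ridge Plot fit (value 53) ; 54 remain.
Take all of Riverbend (18 m³, value 51) ; 36 m³ left.
Take all of Delta Co-op (9 m³, value 21) ; 27 m³ left.
All 27 m³ of Clay Flats fit (value 54) ; 0 remain.
Total value = 236.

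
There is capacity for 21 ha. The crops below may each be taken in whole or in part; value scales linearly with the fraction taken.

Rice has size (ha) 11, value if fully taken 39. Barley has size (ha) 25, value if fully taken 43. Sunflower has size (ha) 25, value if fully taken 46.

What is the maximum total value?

57.4

Sort by value density: Rice 39/11≈3.55, Sunflower 46/25≈1.84, Barley 43/25≈1.72.
Take all of Rice (11 ha, value 39) — 10 ha left.
10 ha left: a 10/25 share of Sunflower gives 46×10/25 = 18.4.
Total value = 57.4.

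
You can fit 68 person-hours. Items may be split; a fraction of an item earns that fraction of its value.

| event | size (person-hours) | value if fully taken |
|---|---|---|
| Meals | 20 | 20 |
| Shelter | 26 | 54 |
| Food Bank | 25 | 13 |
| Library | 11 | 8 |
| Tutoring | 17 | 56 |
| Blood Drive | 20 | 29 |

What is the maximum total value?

Rank by value-to-size ratio: Tutoring 56/17≈3.29, Shelter 54/26≈2.08, Blood Drive 29/20≈1.45, Meals 20/20≈1, Library 8/11≈0.727, Food Bank 13/25≈0.52.
Take all of Tutoring (17 person-hours, value 56) — 51 person-hours left.
Shelter: take in full, 26 person-hours for value 54 — 25 left.
Blood Drive: take in full, 20 person-hours for value 29 — 5 left.
Only 5 person-hours remain; take 5/20 of Meals for value 20×5/20 = 5.
Total value = 144.

144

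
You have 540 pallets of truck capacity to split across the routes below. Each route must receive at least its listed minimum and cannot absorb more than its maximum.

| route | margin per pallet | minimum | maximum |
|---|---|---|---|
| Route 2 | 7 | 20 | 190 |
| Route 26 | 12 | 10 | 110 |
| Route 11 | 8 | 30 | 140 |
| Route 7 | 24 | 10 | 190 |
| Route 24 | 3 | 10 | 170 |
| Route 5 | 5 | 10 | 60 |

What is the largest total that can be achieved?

Meeting every minimum uses 20+10+30+10+10+10 = 90 pallets, leaving 450.
Order the routes by margin per pallet: Route 7 24 > Route 26 12 > Route 11 8 > Route 2 7 > Route 5 5 > Route 24 3.
Give Route 7 180 more to hit its cap of 190 → 270 left.
Give Route 26 100 more to hit its cap of 110 → 170 left.
Give Route 11 110 more to hit its cap of 140 → 60 left.
Route 2: +60 (room for 170) → 80. Pool exhausted.
Total = 7×80 + 12×110 + 8×140 + 24×190 + 3×10 + 5×10 = 7640.

7640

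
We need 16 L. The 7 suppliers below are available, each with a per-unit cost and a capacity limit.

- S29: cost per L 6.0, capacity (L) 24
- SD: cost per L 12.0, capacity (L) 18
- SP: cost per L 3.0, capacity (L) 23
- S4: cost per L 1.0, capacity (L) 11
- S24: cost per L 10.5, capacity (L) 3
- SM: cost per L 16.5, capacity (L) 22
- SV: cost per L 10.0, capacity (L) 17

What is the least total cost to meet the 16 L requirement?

26

Fill from the cheapest supplier first.
S4 at 1.0: take all 11 L ; 5 still needed.
Take 5 from SP at 3.0 to finish.
S29, SV, S24, SD, SM: unused.
Cost = 11×1.0 + 5×3.0 = 26.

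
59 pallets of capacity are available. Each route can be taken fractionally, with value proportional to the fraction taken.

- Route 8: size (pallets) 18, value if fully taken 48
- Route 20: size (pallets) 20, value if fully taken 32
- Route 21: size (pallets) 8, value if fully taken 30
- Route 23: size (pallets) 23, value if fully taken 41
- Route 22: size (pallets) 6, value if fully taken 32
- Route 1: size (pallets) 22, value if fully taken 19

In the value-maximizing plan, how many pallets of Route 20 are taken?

Best value per unit of size first: Route 22 32/6≈5.33, Route 21 30/8≈3.75, Route 8 48/18≈2.67, Route 23 41/23≈1.78, Route 20 32/20≈1.6, Route 1 19/22≈0.864.
All 6 pallets of Route 22 fit (value 32) — 53 remain.
Route 21: take in full, 8 pallets for value 30 — 45 left.
Take all of Route 8 (18 pallets, value 48) — 27 pallets left.
All 23 pallets of Route 23 fit (value 41) — 4 remain.
Fill the last 4 pallets with part of Route 20: 4/20 of it earns 6.4.

4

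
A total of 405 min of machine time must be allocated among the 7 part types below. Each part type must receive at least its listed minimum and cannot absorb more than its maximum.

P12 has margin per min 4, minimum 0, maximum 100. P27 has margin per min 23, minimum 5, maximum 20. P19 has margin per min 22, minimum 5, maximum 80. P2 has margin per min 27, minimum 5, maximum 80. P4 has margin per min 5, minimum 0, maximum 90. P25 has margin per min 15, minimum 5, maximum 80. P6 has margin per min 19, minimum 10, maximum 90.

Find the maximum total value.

7565

Meeting every minimum uses 0+5+5+5+0+5+10 = 30 min, leaving 375.
Order the part types by margin per min: P2 27 > P27 23 > P19 22 > P6 19 > P25 15 > P4 5 > P12 4.
P2 takes 75 more to reach its cap of 80 ; 300 left.
P27 takes 15 more to reach its cap of 20 ; 285 left.
Give P19 75 more to hit its cap of 80 ; 210 left.
P6 takes 80 more to reach its cap of 90 ; 130 left.
P25 takes 75 more to reach its cap of 80 ; 55 left.
P4: +55 (room for 90) → 55. Pool exhausted.
Total = 23×20 + 22×80 + 27×80 + 5×55 + 15×80 + 19×90 = 7565.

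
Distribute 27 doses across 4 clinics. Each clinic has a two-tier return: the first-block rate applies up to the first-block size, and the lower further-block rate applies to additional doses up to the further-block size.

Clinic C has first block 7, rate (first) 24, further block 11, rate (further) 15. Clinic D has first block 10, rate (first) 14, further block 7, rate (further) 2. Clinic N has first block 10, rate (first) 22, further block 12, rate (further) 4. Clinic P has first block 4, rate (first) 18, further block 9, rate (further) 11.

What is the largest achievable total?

Order all 8 blocks by rate: Clinic C/T1 24 > Clinic N/T1 22 > Clinic P/T1 18 > Clinic C/T2 15 > Clinic D/T1 14 > Clinic P/T2 11 > Clinic N/T2 4 > Clinic D/T2 2.
Clinic C/T1 (24): +7 → 20 left.
Fill Clinic N T1 block (10 at 22) → 10 left.
Clinic P/T1 (18): +4 → 6 left.
Clinic C/T2: +6 of 11 at 15; pool empty.
Total = 24×7 + 22×10 + 18×4 + 15×6 = 550.

550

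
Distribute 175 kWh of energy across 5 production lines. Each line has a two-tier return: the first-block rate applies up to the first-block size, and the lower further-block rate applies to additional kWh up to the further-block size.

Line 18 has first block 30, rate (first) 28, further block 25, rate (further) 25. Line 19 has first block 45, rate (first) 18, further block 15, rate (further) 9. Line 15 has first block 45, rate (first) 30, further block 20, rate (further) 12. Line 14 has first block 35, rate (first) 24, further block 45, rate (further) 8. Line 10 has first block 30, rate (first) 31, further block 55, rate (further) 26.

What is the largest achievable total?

4925

Order all 10 blocks by rate: Line 10/tier1 31 > Line 15/tier1 30 > Line 18/tier1 28 > Line 10/tier2 26 > Line 18/tier2 25 > Line 14/tier1 24 > Line 19/tier1 18 > Line 15/tier2 12 > Line 19/tier2 9 > Line 14/tier2 8.
Line 10 tier1 at 31: fill all 30 → 145 left.
Line 15/tier1 (30): +45 → 100 left.
Line 18 tier1 at 28: fill all 30 → 70 left.
Line 10 tier2 at 26: fill all 55 → 15 left.
Line 18/tier2: +15 of 25 at 25; pool empty.
Total = 31×30 + 30×45 + 28×30 + 26×55 + 25×15 = 4925.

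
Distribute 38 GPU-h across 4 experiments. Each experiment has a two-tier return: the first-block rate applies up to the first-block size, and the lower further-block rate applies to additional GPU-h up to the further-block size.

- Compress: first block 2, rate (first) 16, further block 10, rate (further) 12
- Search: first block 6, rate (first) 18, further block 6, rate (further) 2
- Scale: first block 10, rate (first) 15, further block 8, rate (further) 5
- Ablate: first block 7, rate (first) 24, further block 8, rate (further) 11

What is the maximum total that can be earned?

Rank every tier by rate: Ablate/T1 24 > Search/T1 18 > Compress/T1 16 > Scale/T1 15 > Compress/T2 12 > Ablate/T2 11 > Scale/T2 5 > Search/T2 2.
Fill Ablate T1 block (7 at 24) ; 31 left.
Search T1 at 18: fill all 6 ; 25 left.
Compress/T1 (16): +2 ; 23 left.
Fill Scale T1 block (10 at 15) ; 13 left.
Compress T2 at 12: fill all 10 ; 3 left.
Ablate T2 at 11: only 3 left, fill 3.
Total = 24×7 + 18×6 + 16×2 + 15×10 + 12×10 + 11×3 = 611.

611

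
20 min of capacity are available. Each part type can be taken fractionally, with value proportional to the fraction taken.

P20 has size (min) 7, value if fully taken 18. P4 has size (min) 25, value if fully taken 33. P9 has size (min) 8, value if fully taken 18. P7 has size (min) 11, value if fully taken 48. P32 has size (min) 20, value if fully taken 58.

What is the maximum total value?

74.1

Best value per unit of size first: P7 48/11≈4.36, P32 58/20≈2.9, P20 18/7≈2.57, P9 18/8≈2.25, P4 33/25≈1.32.
Take all of P7 (11 min, value 48) ; 9 min left.
9 min left: a 9/20 share of P32 gives 58×9/20 = 26.1.
Total value = 74.1.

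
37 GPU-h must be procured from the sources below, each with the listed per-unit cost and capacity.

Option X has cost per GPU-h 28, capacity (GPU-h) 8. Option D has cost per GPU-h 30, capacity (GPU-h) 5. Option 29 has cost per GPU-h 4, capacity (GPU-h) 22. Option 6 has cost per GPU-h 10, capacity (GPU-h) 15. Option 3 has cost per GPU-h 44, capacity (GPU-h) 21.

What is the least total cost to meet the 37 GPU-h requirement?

238

Cheapest first:
Option 29 at 4: take all 22 GPU-h ; 15 still needed.
Option 6 (10): use full 15 ; 0 GPU-h to go.
Option X, Option D, Option 3: unused.
Cost = 22×4 + 15×10 = 238.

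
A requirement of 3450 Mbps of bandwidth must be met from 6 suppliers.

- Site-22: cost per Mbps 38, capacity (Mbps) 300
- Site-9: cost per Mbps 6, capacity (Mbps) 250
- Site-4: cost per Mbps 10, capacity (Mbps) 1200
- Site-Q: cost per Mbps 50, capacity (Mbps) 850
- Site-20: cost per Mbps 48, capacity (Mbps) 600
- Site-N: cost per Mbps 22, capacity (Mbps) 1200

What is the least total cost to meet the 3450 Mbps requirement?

Fill from the cheapest supplier first.
Site-9 (6): use full 250 → 3200 Mbps to go.
Take 1200 from Site-4 at 10 → need 2000 more.
Site-N at 22: take all 1200 Mbps → 800 still needed.
Site-22 (38): use full 300 → 500 Mbps to go.
Site-20 at 48: take 500 of its 600 → requirement met.
Site-Q: unused.
Cost = 250×6 + 1200×10 + 1200×22 + 300×38 + 500×48 = 75300.

75300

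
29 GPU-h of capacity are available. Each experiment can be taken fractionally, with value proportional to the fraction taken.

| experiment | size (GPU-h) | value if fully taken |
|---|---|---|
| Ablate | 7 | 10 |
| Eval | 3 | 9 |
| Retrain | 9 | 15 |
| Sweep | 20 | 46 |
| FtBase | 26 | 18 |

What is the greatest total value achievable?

65

Best value per unit of size first: Eval 9/3≈3, Sweep 46/20≈2.3, Retrain 15/9≈1.67, Ablate 10/7≈1.43, FtBase 18/26≈0.692.
Take all of Eval (3 GPU-h, value 9) → 26 GPU-h left.
All 20 GPU-h of Sweep fit (value 46) → 6 remain.
6 GPU-h left: a 6/9 share of Retrain gives 15×6/9 = 10.
Total value = 65.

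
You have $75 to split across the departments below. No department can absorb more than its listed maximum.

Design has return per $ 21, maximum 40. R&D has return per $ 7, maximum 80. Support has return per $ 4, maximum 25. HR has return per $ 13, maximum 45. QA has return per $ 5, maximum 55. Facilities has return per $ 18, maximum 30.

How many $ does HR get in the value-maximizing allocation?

5

Order the departments by return per $: Design 21 > Facilities 18 > HR 13 > R&D 7 > QA 5 > Support 4.
Give Design 40 to hit its cap of 40 → 35 left.
Give Facilities 30 to hit its cap of 30 → 5 left.
HR: +5 (room for 45) → 5. Pool exhausted.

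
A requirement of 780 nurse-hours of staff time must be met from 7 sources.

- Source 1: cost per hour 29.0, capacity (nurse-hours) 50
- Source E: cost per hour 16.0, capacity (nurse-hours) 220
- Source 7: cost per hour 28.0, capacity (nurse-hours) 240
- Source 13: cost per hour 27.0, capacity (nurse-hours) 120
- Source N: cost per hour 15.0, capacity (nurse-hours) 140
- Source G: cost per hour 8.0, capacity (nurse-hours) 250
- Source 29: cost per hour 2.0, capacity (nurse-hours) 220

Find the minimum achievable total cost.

Use sources in increasing cost order.
Source 29 (2.0): use full 220 ; 560 nurse-hours to go.
Source G (8.0): use full 250 ; 310 nurse-hours to go.
Source N (15.0): use full 140 ; 170 nurse-hours to go.
Source E (16.0): take the remaining 170 ; done.
Source 13, Source 7, Source 1: unused.
Cost = 220×2.0 + 250×8.0 + 140×15.0 + 170×16.0 = 7260.

7260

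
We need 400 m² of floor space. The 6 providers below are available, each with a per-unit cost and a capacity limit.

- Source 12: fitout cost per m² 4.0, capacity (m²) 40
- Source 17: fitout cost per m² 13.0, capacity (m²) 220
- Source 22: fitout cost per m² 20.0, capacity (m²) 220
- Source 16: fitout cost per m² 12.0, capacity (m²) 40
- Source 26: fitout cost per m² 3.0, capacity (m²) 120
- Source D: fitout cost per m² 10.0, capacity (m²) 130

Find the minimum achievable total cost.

Cheapest first:
Source 26 (3.0): use full 120 → 280 m² to go.
Source 12 at 4.0: take all 40 m² → 240 still needed.
Source D (10.0): use full 130 → 110 m² to go.
Source 16 (12.0): use full 40 → 70 m² to go.
Source 17 (13.0): take the remaining 70 → done.
Source 22: unused.
Cost = 120×3.0 + 40×4.0 + 130×10.0 + 40×12.0 + 70×13.0 = 3210.

3210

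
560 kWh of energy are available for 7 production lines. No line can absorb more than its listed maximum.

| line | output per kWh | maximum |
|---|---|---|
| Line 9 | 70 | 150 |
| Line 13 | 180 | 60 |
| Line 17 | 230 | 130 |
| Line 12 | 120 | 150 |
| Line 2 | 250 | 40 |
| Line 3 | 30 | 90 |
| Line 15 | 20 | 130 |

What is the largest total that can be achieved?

Highest output per kWh first: Line 2 250 > Line 17 230 > Line 13 180 > Line 12 120 > Line 9 70 > Line 3 30 > Line 15 20.
Line 2: +40 to 40 (cap) — 520 left.
Line 17 takes 130 to reach its cap of 130 — 390 left.
Line 13 takes 60 to reach its cap of 60 — 330 left.
Line 12 takes 150 to reach its cap of 150 — 180 left.
Line 9: +150 to 150 (cap) — 30 left.
Line 3: +30 (room for 90) → 30. Pool exhausted.
Total = 70×150 + 180×60 + 230×130 + 120×150 + 250×40 + 30×30 = 80100.

80100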